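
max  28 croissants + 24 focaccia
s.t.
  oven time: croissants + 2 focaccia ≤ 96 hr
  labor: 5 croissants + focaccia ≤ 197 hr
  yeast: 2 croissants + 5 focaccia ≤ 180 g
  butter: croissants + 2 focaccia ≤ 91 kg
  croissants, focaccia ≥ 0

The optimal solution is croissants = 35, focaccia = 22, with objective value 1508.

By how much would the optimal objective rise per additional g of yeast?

Check each constraint at x*: oven time 79/96 (slack 17); labor 197/197 (tight); yeast 180/180 (tight); butter 79/91 (slack 12).
By complementary slackness, y = 0 for the non-binding constraints.
Dual feasibility on the basic columns requires 5·y_labor + 2·y_yeast = 28, 1·y_labor + 5·y_yeast = 24.
This yields shadow prices y_labor = 4, y_yeast = 4.
Shadow price of yeast = 4.

4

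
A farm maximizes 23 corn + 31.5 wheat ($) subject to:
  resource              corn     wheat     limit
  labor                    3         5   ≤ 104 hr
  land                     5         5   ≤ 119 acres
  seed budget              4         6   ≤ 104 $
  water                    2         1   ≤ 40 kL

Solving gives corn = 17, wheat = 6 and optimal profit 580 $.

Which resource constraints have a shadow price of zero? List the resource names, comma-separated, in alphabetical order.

labor: 81/104 (slack 23)
land: 115/119 (slack 4)
seed budget: 104/104 (binding)
water: 40/40 (binding)
By complementary slackness, a constraint with positive slack has shadow price 0 → labor, land.

labor, land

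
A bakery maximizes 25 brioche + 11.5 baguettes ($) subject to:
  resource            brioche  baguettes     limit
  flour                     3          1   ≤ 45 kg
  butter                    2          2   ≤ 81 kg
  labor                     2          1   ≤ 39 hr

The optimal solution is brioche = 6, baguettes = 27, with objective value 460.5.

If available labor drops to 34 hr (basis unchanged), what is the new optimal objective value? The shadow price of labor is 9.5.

Δb = -5, so new z* = 460.5 + (9.5)·(-5) = 460.5 − 47.5 = 413.

413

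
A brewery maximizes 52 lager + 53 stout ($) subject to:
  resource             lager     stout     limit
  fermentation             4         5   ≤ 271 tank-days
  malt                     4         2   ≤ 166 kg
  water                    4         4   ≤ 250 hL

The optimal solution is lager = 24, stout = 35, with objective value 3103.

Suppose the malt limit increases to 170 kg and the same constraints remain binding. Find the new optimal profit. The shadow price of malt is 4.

Δb = 4, so new z* = 3103 + (4)·(4) = 3103 + 16 = 3119.

3119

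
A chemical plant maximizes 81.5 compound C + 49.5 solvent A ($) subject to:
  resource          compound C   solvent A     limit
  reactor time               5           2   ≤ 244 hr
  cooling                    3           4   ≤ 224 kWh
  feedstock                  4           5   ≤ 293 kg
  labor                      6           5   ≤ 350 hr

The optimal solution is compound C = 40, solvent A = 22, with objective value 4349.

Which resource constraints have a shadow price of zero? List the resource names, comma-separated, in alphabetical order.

cooling, feedstock

reactor time: 244/244 (binding)
cooling: 208/224 (slack 16)
feedstock: 270/293 (slack 23)
labor: 350/350 (binding)
By complementary slackness, a constraint with positive slack has shadow price 0 → cooling, feedstock.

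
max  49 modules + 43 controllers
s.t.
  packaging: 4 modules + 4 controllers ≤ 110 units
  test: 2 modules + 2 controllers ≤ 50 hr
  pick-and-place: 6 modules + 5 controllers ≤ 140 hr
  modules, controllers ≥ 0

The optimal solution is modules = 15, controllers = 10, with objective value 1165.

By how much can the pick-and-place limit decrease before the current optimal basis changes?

15

Binding constraints: test, pick-and-place. The basis is B = [[2,2],[6,5]] with det -2.
Per unit decrease in pick-and-place, x* moves by d = (-1, 1).
The basis stays optimal until modules reaches 0; allowable decrease = 15 hr.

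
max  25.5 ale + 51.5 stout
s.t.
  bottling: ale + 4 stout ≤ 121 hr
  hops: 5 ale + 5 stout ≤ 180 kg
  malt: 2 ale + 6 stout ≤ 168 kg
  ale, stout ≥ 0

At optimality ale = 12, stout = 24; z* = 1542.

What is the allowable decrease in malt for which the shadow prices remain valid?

96

Binding constraints: hops, malt. The basis is B = [[5,5],[2,6]] with det 20.
Per unit decrease in malt, x* moves by d = (0.25, -0.25).
The basis stays optimal until stout reaches 0; allowable decrease = 96 kg.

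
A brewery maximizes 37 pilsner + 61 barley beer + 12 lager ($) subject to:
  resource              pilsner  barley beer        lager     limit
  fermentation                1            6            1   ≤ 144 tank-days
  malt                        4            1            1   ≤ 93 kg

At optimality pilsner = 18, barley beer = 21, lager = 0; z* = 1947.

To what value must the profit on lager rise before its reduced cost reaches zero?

Both fermentation and malt are binding at x*.
The binding rows give the dual system: 1·y_fermentation + 4·y_malt = 37 and 6·y_fermentation + 1·y_malt = 61.
Solving: y_fermentation = 9, y_malt = 7.
lager enters the basis when its profit ≥ yᵀa₃ = 9·1 + 7·1 = 16.

16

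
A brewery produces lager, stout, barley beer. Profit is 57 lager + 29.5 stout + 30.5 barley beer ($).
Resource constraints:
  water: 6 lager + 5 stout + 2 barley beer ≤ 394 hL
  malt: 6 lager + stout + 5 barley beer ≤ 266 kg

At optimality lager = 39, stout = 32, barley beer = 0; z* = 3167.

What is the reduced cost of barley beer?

-2

Check each constraint at x*: water 394/394 (tight); malt 266/266 (tight).
The binding rows give the dual system: 6·y_water + 6·y_malt = 57 and 5·y_water + 1·y_malt = 29.5.
Solving: y_water = 5, y_malt = 4.5.
Reduced cost of barley beer: c₃ − yᵀa₃ = 30.5 − (5·2 + 4.5·5) = 30.5 − 32.5 = -2.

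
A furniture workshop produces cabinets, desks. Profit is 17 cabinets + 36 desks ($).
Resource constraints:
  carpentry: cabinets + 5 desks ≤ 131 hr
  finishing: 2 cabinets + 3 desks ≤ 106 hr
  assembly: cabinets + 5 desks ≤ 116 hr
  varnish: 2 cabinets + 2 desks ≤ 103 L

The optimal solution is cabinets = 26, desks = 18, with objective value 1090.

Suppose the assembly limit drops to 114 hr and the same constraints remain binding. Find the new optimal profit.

1084

Binding: finishing and assembly. Non-binding: carpentry (15 unused), varnish (15 unused).
Slack constraints have shadow price 0 (complementary slackness).
Dual feasibility on the basic columns requires 2·y_finishing + 1·y_assembly = 17, 3·y_finishing + 5·y_assembly = 36.
This yields shadow prices y_finishing = 7, y_assembly = 3.
Δz = y_assembly·Δb = 3 × (-2) = -6, so new z* = 1090 − 6 = 1084.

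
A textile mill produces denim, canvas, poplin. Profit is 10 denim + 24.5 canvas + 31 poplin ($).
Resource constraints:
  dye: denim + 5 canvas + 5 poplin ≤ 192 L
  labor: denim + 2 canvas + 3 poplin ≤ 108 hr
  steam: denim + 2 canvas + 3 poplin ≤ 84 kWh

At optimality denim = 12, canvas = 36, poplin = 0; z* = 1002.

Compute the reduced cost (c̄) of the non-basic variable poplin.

-2

Binding: dye and steam. Non-binding: labor (24 unused).
Since labor is not tight, its dual is 0.
From A_Bᵀ y = c: 1·y_dye + 1·y_steam = 10; 5·y_dye + 2·y_steam = 24.5.
→ y_dye = 1.5 and y_steam = 8.5.
Reduced cost of poplin: c₃ − yᵀa₃ = 31 − (1.5·5 + 8.5·3) = 31 − 33 = -2.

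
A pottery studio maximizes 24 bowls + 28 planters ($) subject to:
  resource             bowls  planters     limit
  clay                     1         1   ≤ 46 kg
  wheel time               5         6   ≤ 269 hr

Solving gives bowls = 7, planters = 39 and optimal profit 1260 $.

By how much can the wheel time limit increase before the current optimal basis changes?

7

Binding constraints: clay, wheel time. The basis is B = [[1,1],[5,6]] with det 1.
Per unit increase in wheel time, x* moves by d = (-1, 1).
The basis stays optimal until bowls reaches 0; allowable increase = 7 hr.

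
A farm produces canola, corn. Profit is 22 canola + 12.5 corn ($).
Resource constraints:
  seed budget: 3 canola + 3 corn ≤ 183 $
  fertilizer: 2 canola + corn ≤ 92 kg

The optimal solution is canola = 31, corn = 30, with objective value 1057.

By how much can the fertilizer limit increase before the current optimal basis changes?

30

Binding constraints: seed budget, fertilizer. The basis is B = [[3,3],[2,1]] with det -3.
Per unit increase in fertilizer, x* moves by d = (1, -1).
The basis stays optimal until corn reaches 0; allowable increase = 30 kg.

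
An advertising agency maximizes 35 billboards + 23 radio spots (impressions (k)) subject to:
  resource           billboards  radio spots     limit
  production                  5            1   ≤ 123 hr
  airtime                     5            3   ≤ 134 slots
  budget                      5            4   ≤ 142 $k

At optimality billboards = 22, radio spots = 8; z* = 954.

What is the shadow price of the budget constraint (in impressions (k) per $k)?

Check each constraint at x*: production 118/123 (slack 5); airtime 134/134 (tight); budget 142/142 (tight).
Since production is not tight, its dual is 0.
From A_Bᵀ y = c: 5·y_airtime + 5·y_budget = 35; 3·y_airtime + 4·y_budget = 23.
→ y_airtime = 5 and y_budget = 2.
Shadow price of budget = 2.

2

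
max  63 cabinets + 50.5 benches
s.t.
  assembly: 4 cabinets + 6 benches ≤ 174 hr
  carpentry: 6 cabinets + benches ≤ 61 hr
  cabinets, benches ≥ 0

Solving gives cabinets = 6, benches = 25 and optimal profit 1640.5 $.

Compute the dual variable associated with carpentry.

5.5

Both assembly and carpentry are binding at x*.
The binding rows give the dual system: 4·y_assembly + 6·y_carpentry = 63 and 6·y_assembly + 1·y_carpentry = 50.5.
This yields shadow prices y_assembly = 7.5, y_carpentry = 5.5.
Shadow price of carpentry = 5.5.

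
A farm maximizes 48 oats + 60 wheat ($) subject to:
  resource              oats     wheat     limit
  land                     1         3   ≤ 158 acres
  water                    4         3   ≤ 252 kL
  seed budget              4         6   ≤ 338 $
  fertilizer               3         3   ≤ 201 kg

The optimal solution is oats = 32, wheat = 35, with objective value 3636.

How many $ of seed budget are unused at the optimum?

0

seed budget used = 4·32 + 6·35 = 338; slack = 338 − 338 = 0.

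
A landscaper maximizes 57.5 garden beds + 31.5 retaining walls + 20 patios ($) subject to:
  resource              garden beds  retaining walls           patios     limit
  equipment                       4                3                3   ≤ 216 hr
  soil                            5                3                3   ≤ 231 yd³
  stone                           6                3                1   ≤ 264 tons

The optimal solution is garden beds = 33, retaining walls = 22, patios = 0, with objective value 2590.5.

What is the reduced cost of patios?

Binding: soil and stone. Non-binding: equipment (18 unused).
Since equipment is not tight, its dual is 0.
Dual feasibility on the basic columns requires 5·y_soil + 6·y_stone = 57.5, 3·y_soil + 3·y_stone = 31.5.
This yields shadow prices y_soil = 5.5, y_stone = 5.
Reduced cost of patios: c₃ − yᵀa₃ = 20 − (5.5·3 + 5·1) = 20 − 21.5 = -1.5.

-1.5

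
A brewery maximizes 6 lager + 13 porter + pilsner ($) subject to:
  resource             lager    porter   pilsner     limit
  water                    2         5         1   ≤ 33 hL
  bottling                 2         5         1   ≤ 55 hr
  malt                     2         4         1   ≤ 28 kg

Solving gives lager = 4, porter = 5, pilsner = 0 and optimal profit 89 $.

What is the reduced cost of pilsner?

-2

Binding: water and malt. Non-binding: bottling (22 unused).
By complementary slackness, y = 0 for the non-binding constraint.
From A_Bᵀ y = c: 2·y_water + 2·y_malt = 6; 5·y_water + 4·y_malt = 13.
→ y_water = 1 and y_malt = 2.
Reduced cost of pilsner: c₃ − yᵀa₃ = 1 − (1·1 + 2·1) = 1 − 3 = -2.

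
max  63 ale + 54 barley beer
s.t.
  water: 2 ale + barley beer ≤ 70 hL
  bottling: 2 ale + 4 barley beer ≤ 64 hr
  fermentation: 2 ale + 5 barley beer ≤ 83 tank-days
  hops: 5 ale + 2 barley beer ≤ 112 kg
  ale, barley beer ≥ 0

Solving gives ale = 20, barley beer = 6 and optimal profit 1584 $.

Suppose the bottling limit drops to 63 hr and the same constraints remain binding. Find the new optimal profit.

At the optimum: water uses 46 of 70 (slack = 24); bottling uses 64 of 64 (binding); fermentation uses 70 of 83 (slack = 13); hops uses 112 of 112 (binding).
Since water, fermentation are not tight, their duals are 0.
From A_Bᵀ y = c: 2·y_bottling + 5·y_hops = 63; 4·y_bottling + 2·y_hops = 54.
Solving: y_bottling = 9, y_hops = 9.
Δz = y_bottling·Δb = 9 × (-1) = -9, so new z* = 1584 − 9 = 1575.

1575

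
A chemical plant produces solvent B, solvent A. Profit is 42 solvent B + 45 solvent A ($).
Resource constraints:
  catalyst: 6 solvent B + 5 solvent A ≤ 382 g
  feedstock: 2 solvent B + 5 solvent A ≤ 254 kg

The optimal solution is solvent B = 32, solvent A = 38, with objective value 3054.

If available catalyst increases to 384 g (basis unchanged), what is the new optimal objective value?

3066

At the optimum: catalyst uses 382 of 382 (binding); feedstock uses 254 of 254 (binding).
The binding rows give the dual system: 6·y_catalyst + 2·y_feedstock = 42 and 5·y_catalyst + 5·y_feedstock = 45.
This yields shadow prices y_catalyst = 6, y_feedstock = 3.
Δz = y_catalyst·Δb = 6 × (2) = 12, so new z* = 3054 + 12 = 3066.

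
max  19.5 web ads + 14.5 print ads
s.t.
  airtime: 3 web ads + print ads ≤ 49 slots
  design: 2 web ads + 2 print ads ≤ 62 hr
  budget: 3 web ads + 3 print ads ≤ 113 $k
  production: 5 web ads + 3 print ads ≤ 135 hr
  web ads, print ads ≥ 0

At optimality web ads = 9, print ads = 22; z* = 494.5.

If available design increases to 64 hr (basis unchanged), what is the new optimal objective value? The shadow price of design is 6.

Δb = 2, so new z* = 494.5 + (6)·(2) = 494.5 + 12 = 506.5.

506.5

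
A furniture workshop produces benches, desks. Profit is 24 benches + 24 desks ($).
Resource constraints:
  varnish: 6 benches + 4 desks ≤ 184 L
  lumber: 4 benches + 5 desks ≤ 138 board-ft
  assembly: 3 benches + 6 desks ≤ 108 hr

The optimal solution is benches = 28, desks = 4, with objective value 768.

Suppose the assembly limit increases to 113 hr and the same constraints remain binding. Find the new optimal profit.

At the optimum: varnish uses 184 of 184 (binding); lumber uses 132 of 138 (slack = 6); assembly uses 108 of 108 (binding).
Since lumber is not tight, its dual is 0.
Dual feasibility on the basic columns requires 6·y_varnish + 3·y_assembly = 24, 4·y_varnish + 6·y_assembly = 24.
This yields shadow prices y_varnish = 3, y_assembly = 2.
Δz = y_assembly·Δb = 2 × (5) = 10, so new z* = 768 + 10 = 778.

778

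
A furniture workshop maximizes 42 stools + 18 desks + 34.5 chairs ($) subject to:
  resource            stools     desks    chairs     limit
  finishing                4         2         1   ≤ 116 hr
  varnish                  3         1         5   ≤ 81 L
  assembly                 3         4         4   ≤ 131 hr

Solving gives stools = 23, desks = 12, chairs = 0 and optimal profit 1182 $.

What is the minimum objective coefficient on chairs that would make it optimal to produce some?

36

Check each constraint at x*: finishing 116/116 (tight); varnish 81/81 (tight); assembly 117/131 (slack 14).
Since assembly is not tight, its dual is 0.
From A_Bᵀ y = c: 4·y_finishing + 3·y_varnish = 42; 2·y_finishing + 1·y_varnish = 18.
Solving: y_finishing = 6, y_varnish = 6.
chairs enters the basis when its profit ≥ yᵀa₃ = 6·1 + 6·5 = 36.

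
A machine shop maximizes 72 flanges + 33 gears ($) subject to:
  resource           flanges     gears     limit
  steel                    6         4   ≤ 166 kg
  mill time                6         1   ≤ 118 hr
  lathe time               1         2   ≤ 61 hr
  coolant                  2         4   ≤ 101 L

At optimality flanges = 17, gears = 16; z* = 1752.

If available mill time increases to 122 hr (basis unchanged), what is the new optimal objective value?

At the optimum: steel uses 166 of 166 (binding); mill time uses 118 of 118 (binding); lathe time uses 49 of 61 (slack = 12); coolant uses 98 of 101 (slack = 3).
Slack constraints have shadow price 0 (complementary slackness).
From A_Bᵀ y = c: 6·y_steel + 6·y_mill time = 72; 4·y_steel + 1·y_mill time = 33.
→ y_steel = 7 and y_mill time = 5.
Δz = y_mill time·Δb = 5 × (4) = 20, so new z* = 1752 + 20 = 1772.

1772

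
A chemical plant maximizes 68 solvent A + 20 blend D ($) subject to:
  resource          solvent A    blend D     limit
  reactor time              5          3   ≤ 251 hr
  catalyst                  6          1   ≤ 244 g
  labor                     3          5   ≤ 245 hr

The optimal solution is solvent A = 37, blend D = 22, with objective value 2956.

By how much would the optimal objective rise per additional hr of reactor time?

4

At the optimum: reactor time uses 251 of 251 (binding); catalyst uses 244 of 244 (binding); labor uses 221 of 245 (slack = 24).
Slack constraints have shadow price 0 (complementary slackness).
From A_Bᵀ y = c: 5·y_reactor time + 6·y_catalyst = 68; 3·y_reactor time + 1·y_catalyst = 20.
→ y_reactor time = 4 and y_catalyst = 8.
Shadow price of reactor time = 4.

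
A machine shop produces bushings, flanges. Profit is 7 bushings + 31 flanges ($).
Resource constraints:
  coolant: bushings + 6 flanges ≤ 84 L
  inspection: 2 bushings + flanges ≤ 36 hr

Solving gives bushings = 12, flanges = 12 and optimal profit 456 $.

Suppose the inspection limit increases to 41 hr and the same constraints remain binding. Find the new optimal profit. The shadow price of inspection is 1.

461

Δb = 5, so new z* = 456 + (1)·(5) = 456 + 5 = 461.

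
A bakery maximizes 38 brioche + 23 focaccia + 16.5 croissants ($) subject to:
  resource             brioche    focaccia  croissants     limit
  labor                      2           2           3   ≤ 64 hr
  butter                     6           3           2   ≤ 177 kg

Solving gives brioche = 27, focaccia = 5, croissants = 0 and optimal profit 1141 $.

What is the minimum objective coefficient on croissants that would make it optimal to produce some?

22

Check each constraint at x*: labor 64/64 (tight); butter 177/177 (tight).
From A_Bᵀ y = c: 2·y_labor + 6·y_butter = 38; 2·y_labor + 3·y_butter = 23.
→ y_labor = 4 and y_butter = 5.
croissants enters the basis when its profit ≥ yᵀa₃ = 4·3 + 5·2 = 22.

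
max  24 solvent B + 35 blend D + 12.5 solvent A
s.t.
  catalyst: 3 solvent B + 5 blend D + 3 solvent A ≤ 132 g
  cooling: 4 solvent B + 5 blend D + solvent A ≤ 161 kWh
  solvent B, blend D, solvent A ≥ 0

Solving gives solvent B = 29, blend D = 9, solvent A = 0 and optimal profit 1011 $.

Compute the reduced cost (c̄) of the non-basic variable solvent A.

-2.5

At the optimum: catalyst uses 132 of 132 (binding); cooling uses 161 of 161 (binding).
From A_Bᵀ y = c: 3·y_catalyst + 4·y_cooling = 24; 5·y_catalyst + 5·y_cooling = 35.
This yields shadow prices y_catalyst = 4, y_cooling = 3.
Reduced cost of solvent A: c₃ − yᵀa₃ = 12.5 − (4·3 + 3·1) = 12.5 − 15 = -2.5.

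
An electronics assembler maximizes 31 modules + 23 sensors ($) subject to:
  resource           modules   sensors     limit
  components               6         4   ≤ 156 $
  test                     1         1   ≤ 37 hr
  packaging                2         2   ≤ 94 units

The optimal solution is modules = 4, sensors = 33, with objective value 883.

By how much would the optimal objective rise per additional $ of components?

4

Check each constraint at x*: components 156/156 (tight); test 37/37 (tight); packaging 74/94 (slack 20).
Since packaging is not tight, its dual is 0.
The binding rows give the dual system: 6·y_components + 1·y_test = 31 and 4·y_components + 1·y_test = 23.
Solving: y_components = 4, y_test = 7.
Shadow price of components = 4.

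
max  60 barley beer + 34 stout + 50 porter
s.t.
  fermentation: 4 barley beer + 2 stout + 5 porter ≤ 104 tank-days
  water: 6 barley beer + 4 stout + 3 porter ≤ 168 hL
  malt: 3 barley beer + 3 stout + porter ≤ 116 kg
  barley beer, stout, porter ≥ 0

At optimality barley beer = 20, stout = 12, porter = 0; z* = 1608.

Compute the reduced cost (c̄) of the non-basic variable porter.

-7

Check each constraint at x*: fermentation 104/104 (tight); water 168/168 (tight); malt 96/116 (slack 20).
Since malt is not tight, its dual is 0.
The binding rows give the dual system: 4·y_fermentation + 6·y_water = 60 and 2·y_fermentation + 4·y_water = 34.
This yields shadow prices y_fermentation = 9, y_water = 4.
Reduced cost of porter: c₃ − yᵀa₃ = 50 − (9·5 + 4·3) = 50 − 57 = -7.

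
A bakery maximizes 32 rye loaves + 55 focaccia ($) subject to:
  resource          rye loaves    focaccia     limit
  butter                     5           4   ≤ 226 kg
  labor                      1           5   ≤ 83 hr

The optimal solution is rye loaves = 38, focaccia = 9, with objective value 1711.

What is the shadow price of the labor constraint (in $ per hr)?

At the optimum: butter uses 226 of 226 (binding); labor uses 83 of 83 (binding).
Dual feasibility on the basic columns requires 5·y_butter + 1·y_labor = 32, 4·y_butter + 5·y_labor = 55.
→ y_butter = 5 and y_labor = 7.
Shadow price of labor = 7.

7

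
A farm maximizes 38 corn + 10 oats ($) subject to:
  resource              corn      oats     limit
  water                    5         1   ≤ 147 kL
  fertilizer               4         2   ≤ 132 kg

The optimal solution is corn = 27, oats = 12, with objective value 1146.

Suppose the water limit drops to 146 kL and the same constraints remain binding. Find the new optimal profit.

Check each constraint at x*: water 147/147 (tight); fertilizer 132/132 (tight).
Dual feasibility on the basic columns requires 5·y_water + 4·y_fertilizer = 38, 1·y_water + 2·y_fertilizer = 10.
This yields shadow prices y_water = 6, y_fertilizer = 2.
Δz = y_water·Δb = 6 × (-1) = -6, so new z* = 1146 − 6 = 1140.

1140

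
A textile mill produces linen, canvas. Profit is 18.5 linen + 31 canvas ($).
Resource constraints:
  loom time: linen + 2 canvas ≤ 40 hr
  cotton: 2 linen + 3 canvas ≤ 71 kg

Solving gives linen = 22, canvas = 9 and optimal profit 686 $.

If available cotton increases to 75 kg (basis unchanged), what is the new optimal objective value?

Both loom time and cotton are binding at x*.
From A_Bᵀ y = c: 1·y_loom time + 2·y_cotton = 18.5; 2·y_loom time + 3·y_cotton = 31.
Solving: y_loom time = 6.5, y_cotton = 6.
Δz = y_cotton·Δb = 6 × (4) = 24, so new z* = 686 + 24 = 710.

710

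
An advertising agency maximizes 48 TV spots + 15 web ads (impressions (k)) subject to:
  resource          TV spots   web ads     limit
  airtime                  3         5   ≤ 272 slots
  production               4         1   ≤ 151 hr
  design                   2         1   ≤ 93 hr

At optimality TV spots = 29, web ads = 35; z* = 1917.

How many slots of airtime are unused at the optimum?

airtime used = 3·29 + 5·35 = 262; slack = 272 − 262 = 10.

10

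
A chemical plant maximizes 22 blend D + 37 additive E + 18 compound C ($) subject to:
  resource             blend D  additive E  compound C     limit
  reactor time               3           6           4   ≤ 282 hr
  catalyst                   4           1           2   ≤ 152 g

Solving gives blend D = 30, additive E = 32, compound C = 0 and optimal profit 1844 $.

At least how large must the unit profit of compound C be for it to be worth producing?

Check each constraint at x*: reactor time 282/282 (tight); catalyst 152/152 (tight).
From A_Bᵀ y = c: 3·y_reactor time + 4·y_catalyst = 22; 6·y_reactor time + 1·y_catalyst = 37.
→ y_reactor time = 6 and y_catalyst = 1.
compound C enters the basis when its profit ≥ yᵀa₃ = 6·4 + 1·2 = 26.

26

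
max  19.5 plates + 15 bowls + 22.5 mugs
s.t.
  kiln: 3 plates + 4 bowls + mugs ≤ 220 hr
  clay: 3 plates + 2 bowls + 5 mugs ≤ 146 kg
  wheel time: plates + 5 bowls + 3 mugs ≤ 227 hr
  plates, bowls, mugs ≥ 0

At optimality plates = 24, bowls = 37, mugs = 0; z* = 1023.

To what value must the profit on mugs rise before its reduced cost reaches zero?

28.5

At the optimum: kiln uses 220 of 220 (binding); clay uses 146 of 146 (binding); wheel time uses 209 of 227 (slack = 18).
Slack constraints have shadow price 0 (complementary slackness).
The binding rows give the dual system: 3·y_kiln + 3·y_clay = 19.5 and 4·y_kiln + 2·y_clay = 15.
Solving: y_kiln = 1, y_clay = 5.5.
mugs enters the basis when its profit ≥ yᵀa₃ = 1·1 + 5.5·5 = 28.5.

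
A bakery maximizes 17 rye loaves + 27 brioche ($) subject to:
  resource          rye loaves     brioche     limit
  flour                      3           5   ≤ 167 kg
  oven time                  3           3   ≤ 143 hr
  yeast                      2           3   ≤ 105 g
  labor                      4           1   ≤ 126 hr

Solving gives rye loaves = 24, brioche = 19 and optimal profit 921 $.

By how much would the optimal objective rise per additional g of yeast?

4

Check each constraint at x*: flour 167/167 (tight); oven time 129/143 (slack 14); yeast 105/105 (tight); labor 115/126 (slack 11).
Since oven time, labor are not tight, their duals are 0.
From A_Bᵀ y = c: 3·y_flour + 2·y_yeast = 17; 5·y_flour + 3·y_yeast = 27.
Solving: y_flour = 3, y_yeast = 4.
Shadow price of yeast = 4.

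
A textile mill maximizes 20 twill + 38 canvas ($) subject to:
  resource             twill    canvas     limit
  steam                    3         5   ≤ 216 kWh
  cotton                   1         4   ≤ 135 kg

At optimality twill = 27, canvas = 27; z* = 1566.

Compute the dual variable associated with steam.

6

At the optimum: steam uses 216 of 216 (binding); cotton uses 135 of 135 (binding).
From A_Bᵀ y = c: 3·y_steam + 1·y_cotton = 20; 5·y_steam + 4·y_cotton = 38.
This yields shadow prices y_steam = 6, y_cotton = 2.
Shadow price of steam = 6.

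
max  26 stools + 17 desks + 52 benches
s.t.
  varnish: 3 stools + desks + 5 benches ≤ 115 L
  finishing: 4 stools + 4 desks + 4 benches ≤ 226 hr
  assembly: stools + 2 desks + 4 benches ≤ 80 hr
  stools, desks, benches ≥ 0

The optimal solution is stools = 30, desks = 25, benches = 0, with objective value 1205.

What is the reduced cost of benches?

-3

Check each constraint at x*: varnish 115/115 (tight); finishing 220/226 (slack 6); assembly 80/80 (tight).
Since finishing is not tight, its dual is 0.
Dual feasibility on the basic columns requires 3·y_varnish + 1·y_assembly = 26, 1·y_varnish + 2·y_assembly = 17.
This yields shadow prices y_varnish = 7, y_assembly = 5.
Reduced cost of benches: c₃ − yᵀa₃ = 52 − (7·5 + 5·4) = 52 − 55 = -3.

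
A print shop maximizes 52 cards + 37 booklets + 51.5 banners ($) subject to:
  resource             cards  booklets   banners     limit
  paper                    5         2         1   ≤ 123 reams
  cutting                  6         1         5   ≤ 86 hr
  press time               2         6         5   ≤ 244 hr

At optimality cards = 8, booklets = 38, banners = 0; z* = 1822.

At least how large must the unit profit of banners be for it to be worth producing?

60

At the optimum: paper uses 116 of 123 (slack = 7); cutting uses 86 of 86 (binding); press time uses 244 of 244 (binding).
By complementary slackness, y = 0 for the non-binding constraint.
Dual feasibility on the basic columns requires 6·y_cutting + 2·y_press time = 52, 1·y_cutting + 6·y_press time = 37.
Solving: y_cutting = 7, y_press time = 5.
banners enters the basis when its profit ≥ yᵀa₃ = 7·5 + 5·5 = 60.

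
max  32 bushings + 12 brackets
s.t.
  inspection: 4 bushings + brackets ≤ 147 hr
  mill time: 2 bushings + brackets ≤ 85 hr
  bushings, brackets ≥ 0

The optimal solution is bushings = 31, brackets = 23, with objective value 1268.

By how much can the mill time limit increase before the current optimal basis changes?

62

Binding constraints: inspection, mill time. The basis is B = [[4,1],[2,1]] with det 2.
Per unit increase in mill time, x* moves by d = (-0.5, 2).
The basis stays optimal until bushings reaches 0; allowable increase = 62 hr.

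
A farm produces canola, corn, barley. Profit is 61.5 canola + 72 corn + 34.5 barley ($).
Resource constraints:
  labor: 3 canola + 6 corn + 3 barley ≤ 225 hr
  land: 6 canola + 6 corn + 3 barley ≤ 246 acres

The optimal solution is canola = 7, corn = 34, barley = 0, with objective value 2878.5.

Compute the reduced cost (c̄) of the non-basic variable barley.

-1.5

Check each constraint at x*: labor 225/225 (tight); land 246/246 (tight).
From A_Bᵀ y = c: 3·y_labor + 6·y_land = 61.5; 6·y_labor + 6·y_land = 72.
→ y_labor = 3.5 and y_land = 8.5.
Reduced cost of barley: c₃ − yᵀa₃ = 34.5 − (3.5·3 + 8.5·3) = 34.5 − 36 = -1.5.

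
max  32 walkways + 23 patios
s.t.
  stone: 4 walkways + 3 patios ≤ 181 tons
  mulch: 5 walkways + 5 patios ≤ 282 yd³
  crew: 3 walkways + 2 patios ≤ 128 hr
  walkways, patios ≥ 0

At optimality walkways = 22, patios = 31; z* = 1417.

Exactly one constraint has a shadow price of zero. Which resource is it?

mulch

stone: 181/181 (binding)
mulch: 265/282 (slack 17)
crew: 128/128 (binding)
By complementary slackness, a constraint with positive slack has shadow price 0 → mulch.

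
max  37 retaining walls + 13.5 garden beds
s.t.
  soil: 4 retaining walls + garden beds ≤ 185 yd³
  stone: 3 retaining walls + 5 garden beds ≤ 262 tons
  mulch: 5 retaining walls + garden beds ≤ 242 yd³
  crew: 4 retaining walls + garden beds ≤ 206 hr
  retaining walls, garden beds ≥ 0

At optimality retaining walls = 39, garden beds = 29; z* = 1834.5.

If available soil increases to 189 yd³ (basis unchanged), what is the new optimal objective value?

1868.5

Check each constraint at x*: soil 185/185 (tight); stone 262/262 (tight); mulch 224/242 (slack 18); crew 185/206 (slack 21).
Since mulch, crew are not tight, their duals are 0.
Dual feasibility on the basic columns requires 4·y_soil + 3·y_stone = 37, 1·y_soil + 5·y_stone = 13.5.
→ y_soil = 8.5 and y_stone = 1.
Δz = y_soil·Δb = 8.5 × (4) = 34, so new z* = 1834.5 + 34 = 1868.5.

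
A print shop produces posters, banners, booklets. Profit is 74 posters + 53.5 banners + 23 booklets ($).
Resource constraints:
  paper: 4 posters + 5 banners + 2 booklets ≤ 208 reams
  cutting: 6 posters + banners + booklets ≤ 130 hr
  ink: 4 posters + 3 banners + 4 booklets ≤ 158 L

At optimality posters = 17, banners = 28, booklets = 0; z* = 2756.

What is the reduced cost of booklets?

At the optimum: paper uses 208 of 208 (binding); cutting uses 130 of 130 (binding); ink uses 152 of 158 (slack = 6).
By complementary slackness, y = 0 for the non-binding constraint.
Dual feasibility on the basic columns requires 4·y_paper + 6·y_cutting = 74, 5·y_paper + 1·y_cutting = 53.5.
→ y_paper = 9.5 and y_cutting = 6.
Reduced cost of booklets: c₃ − yᵀa₃ = 23 − (9.5·2 + 6·1) = 23 − 25 = -2.

-2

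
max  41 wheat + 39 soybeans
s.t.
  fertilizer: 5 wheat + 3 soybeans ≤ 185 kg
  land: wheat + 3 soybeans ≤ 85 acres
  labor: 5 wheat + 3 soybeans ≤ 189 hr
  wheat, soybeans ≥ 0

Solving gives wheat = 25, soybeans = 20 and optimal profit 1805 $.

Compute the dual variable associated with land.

At the optimum: fertilizer uses 185 of 185 (binding); land uses 85 of 85 (binding); labor uses 185 of 189 (slack = 4).
Since labor is not tight, its dual is 0.
The binding rows give the dual system: 5·y_fertilizer + 1·y_land = 41 and 3·y_fertilizer + 3·y_land = 39.
→ y_fertilizer = 7 and y_land = 6.
Shadow price of land = 6.

6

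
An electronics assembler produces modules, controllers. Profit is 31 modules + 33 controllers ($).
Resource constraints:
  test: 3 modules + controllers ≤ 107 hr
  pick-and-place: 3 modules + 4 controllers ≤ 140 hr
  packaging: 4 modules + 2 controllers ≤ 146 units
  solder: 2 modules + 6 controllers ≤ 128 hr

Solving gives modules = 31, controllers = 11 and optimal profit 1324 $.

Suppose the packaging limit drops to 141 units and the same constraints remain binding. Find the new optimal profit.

1294

Binding: packaging and solder. Non-binding: test (3 unused), pick-and-place (3 unused).
Slack constraints have shadow price 0 (complementary slackness).
From A_Bᵀ y = c: 4·y_packaging + 2·y_solder = 31; 2·y_packaging + 6·y_solder = 33.
This yields shadow prices y_packaging = 6, y_solder = 3.5.
Δz = y_packaging·Δb = 6 × (-5) = -30, so new z* = 1324 − 30 = 1294.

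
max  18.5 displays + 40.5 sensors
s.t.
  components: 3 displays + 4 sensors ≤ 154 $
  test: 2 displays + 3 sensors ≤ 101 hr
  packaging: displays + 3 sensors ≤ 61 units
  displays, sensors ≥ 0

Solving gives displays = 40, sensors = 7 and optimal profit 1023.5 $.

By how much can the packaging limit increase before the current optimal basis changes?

Binding constraints: test, packaging. The basis is B = [[2,3],[1,3]] with det 3.
Per unit increase in packaging, x* moves by d = (-1, 0.6667).
The basis stays optimal until displays reaches 0; allowable increase = 40 units.

40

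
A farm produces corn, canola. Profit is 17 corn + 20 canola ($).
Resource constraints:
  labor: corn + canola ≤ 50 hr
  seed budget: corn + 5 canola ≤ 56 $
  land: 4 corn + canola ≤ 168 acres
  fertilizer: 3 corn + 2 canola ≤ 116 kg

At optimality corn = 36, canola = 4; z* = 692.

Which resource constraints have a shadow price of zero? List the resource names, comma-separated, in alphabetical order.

labor: 40/50 (slack 10)
seed budget: 56/56 (binding)
land: 148/168 (slack 20)
fertilizer: 116/116 (binding)
By complementary slackness, a constraint with positive slack has shadow price 0 → labor, land.

labor, land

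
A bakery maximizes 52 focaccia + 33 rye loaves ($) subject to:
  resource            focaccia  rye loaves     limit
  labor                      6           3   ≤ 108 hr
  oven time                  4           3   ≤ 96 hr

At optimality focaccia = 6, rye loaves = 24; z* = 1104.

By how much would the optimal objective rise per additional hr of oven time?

7

Both labor and oven time are binding at x*.
The binding rows give the dual system: 6·y_labor + 4·y_oven time = 52 and 3·y_labor + 3·y_oven time = 33.
Solving: y_labor = 4, y_oven time = 7.
Shadow price of oven time = 7.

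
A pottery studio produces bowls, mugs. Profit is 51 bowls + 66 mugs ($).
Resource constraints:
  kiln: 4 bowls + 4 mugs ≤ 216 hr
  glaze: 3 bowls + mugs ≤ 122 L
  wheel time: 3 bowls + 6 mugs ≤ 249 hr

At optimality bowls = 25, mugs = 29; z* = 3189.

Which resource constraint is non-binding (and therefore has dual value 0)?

glaze

kiln: 216/216 (binding)
glaze: 104/122 (slack 18)
wheel time: 249/249 (binding)
By complementary slackness, a constraint with positive slack has shadow price 0 → glaze.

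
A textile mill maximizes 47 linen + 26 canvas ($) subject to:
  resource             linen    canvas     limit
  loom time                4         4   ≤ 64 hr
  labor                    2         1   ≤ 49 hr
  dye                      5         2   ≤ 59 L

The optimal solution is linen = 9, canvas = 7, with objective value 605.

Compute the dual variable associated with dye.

At the optimum: loom time uses 64 of 64 (binding); labor uses 25 of 49 (slack = 24); dye uses 59 of 59 (binding).
By complementary slackness, y = 0 for the non-binding constraint.
The binding rows give the dual system: 4·y_loom time + 5·y_dye = 47 and 4·y_loom time + 2·y_dye = 26.
→ y_loom time = 3 and y_dye = 7.
Shadow price of dye = 7.

7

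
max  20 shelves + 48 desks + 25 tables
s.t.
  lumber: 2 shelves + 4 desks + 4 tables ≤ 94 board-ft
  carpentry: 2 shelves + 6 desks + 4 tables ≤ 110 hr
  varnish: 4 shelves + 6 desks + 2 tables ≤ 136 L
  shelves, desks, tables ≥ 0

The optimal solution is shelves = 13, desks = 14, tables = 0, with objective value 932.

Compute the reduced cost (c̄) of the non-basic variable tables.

-3

Check each constraint at x*: lumber 82/94 (slack 12); carpentry 110/110 (tight); varnish 136/136 (tight).
Since lumber is not tight, its dual is 0.
From A_Bᵀ y = c: 2·y_carpentry + 4·y_varnish = 20; 6·y_carpentry + 6·y_varnish = 48.
This yields shadow prices y_carpentry = 6, y_varnish = 2.
Reduced cost of tables: c₃ − yᵀa₃ = 25 − (6·4 + 2·2) = 25 − 28 = -3.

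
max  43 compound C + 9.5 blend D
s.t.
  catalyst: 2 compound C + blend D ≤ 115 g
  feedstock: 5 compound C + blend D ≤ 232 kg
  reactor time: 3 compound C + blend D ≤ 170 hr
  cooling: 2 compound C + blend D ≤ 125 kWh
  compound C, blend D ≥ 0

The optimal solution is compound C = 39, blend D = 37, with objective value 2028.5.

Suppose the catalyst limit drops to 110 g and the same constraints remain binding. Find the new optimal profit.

2021

At the optimum: catalyst uses 115 of 115 (binding); feedstock uses 232 of 232 (binding); reactor time uses 154 of 170 (slack = 16); cooling uses 115 of 125 (slack = 10).
By complementary slackness, y = 0 for the non-binding constraints.
Dual feasibility on the basic columns requires 2·y_catalyst + 5·y_feedstock = 43, 1·y_catalyst + 1·y_feedstock = 9.5.
→ y_catalyst = 1.5 and y_feedstock = 8.
Δz = y_catalyst·Δb = 1.5 × (-5) = -7.5, so new z* = 2028.5 − 7.5 = 2021.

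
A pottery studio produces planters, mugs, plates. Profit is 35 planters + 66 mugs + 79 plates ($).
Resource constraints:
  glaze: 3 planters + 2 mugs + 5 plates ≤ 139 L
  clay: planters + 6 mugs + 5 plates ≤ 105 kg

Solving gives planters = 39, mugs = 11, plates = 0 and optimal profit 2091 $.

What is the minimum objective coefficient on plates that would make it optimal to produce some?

Both glaze and clay are binding at x*.
The binding rows give the dual system: 3·y_glaze + 1·y_clay = 35 and 2·y_glaze + 6·y_clay = 66.
Solving: y_glaze = 9, y_clay = 8.
plates enters the basis when its profit ≥ yᵀa₃ = 9·5 + 8·5 = 85.

85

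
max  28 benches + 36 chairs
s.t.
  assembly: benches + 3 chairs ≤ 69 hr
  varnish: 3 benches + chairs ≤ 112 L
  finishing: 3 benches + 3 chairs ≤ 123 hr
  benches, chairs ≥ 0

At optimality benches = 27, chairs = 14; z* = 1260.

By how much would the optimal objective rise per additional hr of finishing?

Check each constraint at x*: assembly 69/69 (tight); varnish 95/112 (slack 17); finishing 123/123 (tight).
Since varnish is not tight, its dual is 0.
The binding rows give the dual system: 1·y_assembly + 3·y_finishing = 28 and 3·y_assembly + 3·y_finishing = 36.
→ y_assembly = 4 and y_finishing = 8.
Shadow price of finishing = 8.

8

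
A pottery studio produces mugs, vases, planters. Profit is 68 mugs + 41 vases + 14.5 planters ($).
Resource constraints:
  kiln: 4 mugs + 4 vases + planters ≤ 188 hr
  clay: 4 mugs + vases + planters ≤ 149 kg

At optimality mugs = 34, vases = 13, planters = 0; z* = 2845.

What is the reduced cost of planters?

-2.5

At the optimum: kiln uses 188 of 188 (binding); clay uses 149 of 149 (binding).
From A_Bᵀ y = c: 4·y_kiln + 4·y_clay = 68; 4·y_kiln + 1·y_clay = 41.
Solving: y_kiln = 8, y_clay = 9.
Reduced cost of planters: c₃ − yᵀa₃ = 14.5 − (8·1 + 9·1) = 14.5 − 17 = -2.5.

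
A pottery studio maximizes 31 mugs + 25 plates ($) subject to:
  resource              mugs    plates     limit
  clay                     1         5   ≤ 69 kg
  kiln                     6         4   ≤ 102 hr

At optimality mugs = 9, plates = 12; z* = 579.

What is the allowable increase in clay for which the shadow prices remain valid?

Binding constraints: clay, kiln. The basis is B = [[1,5],[6,4]] with det -26.
Per unit increase in clay, x* moves by d = (-0.1538, 0.2308).
The basis stays optimal until mugs reaches 0; allowable increase = 58.5 kg.

58.5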